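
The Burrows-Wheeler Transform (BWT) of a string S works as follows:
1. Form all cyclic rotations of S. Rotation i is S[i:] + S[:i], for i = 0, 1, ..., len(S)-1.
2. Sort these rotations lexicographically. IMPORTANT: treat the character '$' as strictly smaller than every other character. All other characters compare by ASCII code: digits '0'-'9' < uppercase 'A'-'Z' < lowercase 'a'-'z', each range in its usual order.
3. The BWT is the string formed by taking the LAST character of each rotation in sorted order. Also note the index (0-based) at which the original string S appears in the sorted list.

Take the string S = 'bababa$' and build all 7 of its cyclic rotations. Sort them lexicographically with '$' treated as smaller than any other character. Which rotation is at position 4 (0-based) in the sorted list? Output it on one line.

All 7 rotations (rotation i = S[i:]+S[:i]):
  rot[0] = bababa$
  rot[1] = ababa$b
  rot[2] = baba$ba
  rot[3] = aba$bab
  rot[4] = ba$baba
  rot[5] = a$babab
  rot[6] = $bababa
Sorted (with $ < everything):
  sorted[0] = $bababa
  sorted[1] = a$babab
  sorted[2] = aba$bab
  sorted[3] = ababa$b
  sorted[4] = ba$baba
  sorted[5] = baba$ba
  sorted[6] = bababa$
sorted[4] = ba$baba

Answer: ba$baba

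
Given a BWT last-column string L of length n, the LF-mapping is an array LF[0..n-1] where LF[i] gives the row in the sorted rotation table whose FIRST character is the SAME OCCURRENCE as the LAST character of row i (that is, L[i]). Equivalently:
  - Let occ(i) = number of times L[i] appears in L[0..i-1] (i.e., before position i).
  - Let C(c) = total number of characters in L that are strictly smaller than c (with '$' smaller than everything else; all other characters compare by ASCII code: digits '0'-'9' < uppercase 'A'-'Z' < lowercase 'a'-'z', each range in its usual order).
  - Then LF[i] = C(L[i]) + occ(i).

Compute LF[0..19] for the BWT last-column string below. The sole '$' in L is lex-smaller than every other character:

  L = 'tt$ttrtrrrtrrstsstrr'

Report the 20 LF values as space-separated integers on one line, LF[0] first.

Char counts: '$':1, 'r':8, 's':3, 't':8
C (first-col start): C('$')=0, C('r')=1, C('s')=9, C('t')=12
L[0]='t': occ=0, LF[0]=C('t')+0=12+0=12
L[1]='t': occ=1, LF[1]=C('t')+1=12+1=13
L[2]='$': occ=0, LF[2]=C('$')+0=0+0=0
L[3]='t': occ=2, LF[3]=C('t')+2=12+2=14
L[4]='t': occ=3, LF[4]=C('t')+3=12+3=15
L[5]='r': occ=0, LF[5]=C('r')+0=1+0=1
L[6]='t': occ=4, LF[6]=C('t')+4=12+4=16
L[7]='r': occ=1, LF[7]=C('r')+1=1+1=2
L[8]='r': occ=2, LF[8]=C('r')+2=1+2=3
L[9]='r': occ=3, LF[9]=C('r')+3=1+3=4
L[10]='t': occ=5, LF[10]=C('t')+5=12+5=17
L[11]='r': occ=4, LF[11]=C('r')+4=1+4=5
L[12]='r': occ=5, LF[12]=C('r')+5=1+5=6
L[13]='s': occ=0, LF[13]=C('s')+0=9+0=9
L[14]='t': occ=6, LF[14]=C('t')+6=12+6=18
L[15]='s': occ=1, LF[15]=C('s')+1=9+1=10
L[16]='s': occ=2, LF[16]=C('s')+2=9+2=11
L[17]='t': occ=7, LF[17]=C('t')+7=12+7=19
L[18]='r': occ=6, LF[18]=C('r')+6=1+6=7
L[19]='r': occ=7, LF[19]=C('r')+7=1+7=8

Answer: 12 13 0 14 15 1 16 2 3 4 17 5 6 9 18 10 11 19 7 8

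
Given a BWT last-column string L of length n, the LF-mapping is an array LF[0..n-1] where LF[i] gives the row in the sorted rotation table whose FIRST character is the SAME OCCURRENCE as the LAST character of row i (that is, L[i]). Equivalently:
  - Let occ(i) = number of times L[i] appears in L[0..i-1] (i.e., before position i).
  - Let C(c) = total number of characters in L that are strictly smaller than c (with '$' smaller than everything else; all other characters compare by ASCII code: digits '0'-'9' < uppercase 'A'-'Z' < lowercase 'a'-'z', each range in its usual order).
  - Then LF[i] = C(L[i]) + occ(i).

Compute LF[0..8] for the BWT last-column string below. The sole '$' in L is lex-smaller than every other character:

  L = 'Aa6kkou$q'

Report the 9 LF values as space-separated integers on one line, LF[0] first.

Answer: 2 3 1 4 5 6 8 0 7

Derivation:
Char counts: '$':1, '6':1, 'A':1, 'a':1, 'k':2, 'o':1, 'q':1, 'u':1
C (first-col start): C('$')=0, C('6')=1, C('A')=2, C('a')=3, C('k')=4, C('o')=6, C('q')=7, C('u')=8
L[0]='A': occ=0, LF[0]=C('A')+0=2+0=2
L[1]='a': occ=0, LF[1]=C('a')+0=3+0=3
L[2]='6': occ=0, LF[2]=C('6')+0=1+0=1
L[3]='k': occ=0, LF[3]=C('k')+0=4+0=4
L[4]='k': occ=1, LF[4]=C('k')+1=4+1=5
L[5]='o': occ=0, LF[5]=C('o')+0=6+0=6
L[6]='u': occ=0, LF[6]=C('u')+0=8+0=8
L[7]='$': occ=0, LF[7]=C('$')+0=0+0=0
L[8]='q': occ=0, LF[8]=C('q')+0=7+0=7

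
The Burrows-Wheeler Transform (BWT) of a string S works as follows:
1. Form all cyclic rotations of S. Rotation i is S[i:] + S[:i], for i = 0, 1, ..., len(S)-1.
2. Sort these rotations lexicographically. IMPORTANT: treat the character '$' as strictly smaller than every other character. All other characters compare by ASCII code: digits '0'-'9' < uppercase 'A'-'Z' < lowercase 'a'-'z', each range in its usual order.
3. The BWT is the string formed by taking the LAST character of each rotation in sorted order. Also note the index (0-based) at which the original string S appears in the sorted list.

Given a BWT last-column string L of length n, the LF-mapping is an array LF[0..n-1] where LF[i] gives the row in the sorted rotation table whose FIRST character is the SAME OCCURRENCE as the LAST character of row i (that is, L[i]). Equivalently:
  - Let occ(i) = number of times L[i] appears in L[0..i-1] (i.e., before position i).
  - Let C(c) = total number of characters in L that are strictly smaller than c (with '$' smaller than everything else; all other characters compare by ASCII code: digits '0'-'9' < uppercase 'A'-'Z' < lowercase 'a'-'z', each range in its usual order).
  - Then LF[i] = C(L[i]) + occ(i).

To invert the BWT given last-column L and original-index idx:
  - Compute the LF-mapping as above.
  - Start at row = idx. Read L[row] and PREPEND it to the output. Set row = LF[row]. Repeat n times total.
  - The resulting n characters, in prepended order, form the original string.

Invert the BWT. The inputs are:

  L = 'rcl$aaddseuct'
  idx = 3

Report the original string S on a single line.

LF mapping: 9 3 8 0 1 2 5 6 10 7 12 4 11
Walk LF starting at row 3, prepending L[row]:
  step 1: row=3, L[3]='$', prepend. Next row=LF[3]=0
  step 2: row=0, L[0]='r', prepend. Next row=LF[0]=9
  step 3: row=9, L[9]='e', prepend. Next row=LF[9]=7
  step 4: row=7, L[7]='d', prepend. Next row=LF[7]=6
  step 5: row=6, L[6]='d', prepend. Next row=LF[6]=5
  step 6: row=5, L[5]='a', prepend. Next row=LF[5]=2
  step 7: row=2, L[2]='l', prepend. Next row=LF[2]=8
  step 8: row=8, L[8]='s', prepend. Next row=LF[8]=10
  step 9: row=10, L[10]='u', prepend. Next row=LF[10]=12
  step 10: row=12, L[12]='t', prepend. Next row=LF[12]=11
  step 11: row=11, L[11]='c', prepend. Next row=LF[11]=4
  step 12: row=4, L[4]='a', prepend. Next row=LF[4]=1
  step 13: row=1, L[1]='c', prepend. Next row=LF[1]=3
Reversed output: cactusladder$

Answer: cactusladder$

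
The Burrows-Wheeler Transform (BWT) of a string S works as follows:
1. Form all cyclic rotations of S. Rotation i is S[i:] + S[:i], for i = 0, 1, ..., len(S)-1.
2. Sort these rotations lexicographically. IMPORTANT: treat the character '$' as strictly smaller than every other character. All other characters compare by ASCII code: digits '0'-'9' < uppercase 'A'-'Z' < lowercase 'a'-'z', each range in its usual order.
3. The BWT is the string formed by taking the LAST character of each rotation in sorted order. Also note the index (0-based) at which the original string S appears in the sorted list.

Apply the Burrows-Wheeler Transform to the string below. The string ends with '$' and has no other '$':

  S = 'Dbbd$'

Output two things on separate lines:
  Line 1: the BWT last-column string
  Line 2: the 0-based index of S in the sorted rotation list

Answer: d$Dbb
1

Derivation:
All 5 rotations (rotation i = S[i:]+S[:i]):
  rot[0] = Dbbd$
  rot[1] = bbd$D
  rot[2] = bd$Db
  rot[3] = d$Dbb
  rot[4] = $Dbbd
Sorted (with $ < everything):
  sorted[0] = $Dbbd  (last char: 'd')
  sorted[1] = Dbbd$  (last char: '$')
  sorted[2] = bbd$D  (last char: 'D')
  sorted[3] = bd$Db  (last char: 'b')
  sorted[4] = d$Dbb  (last char: 'b')
Last column: d$Dbb
Original string S is at sorted index 1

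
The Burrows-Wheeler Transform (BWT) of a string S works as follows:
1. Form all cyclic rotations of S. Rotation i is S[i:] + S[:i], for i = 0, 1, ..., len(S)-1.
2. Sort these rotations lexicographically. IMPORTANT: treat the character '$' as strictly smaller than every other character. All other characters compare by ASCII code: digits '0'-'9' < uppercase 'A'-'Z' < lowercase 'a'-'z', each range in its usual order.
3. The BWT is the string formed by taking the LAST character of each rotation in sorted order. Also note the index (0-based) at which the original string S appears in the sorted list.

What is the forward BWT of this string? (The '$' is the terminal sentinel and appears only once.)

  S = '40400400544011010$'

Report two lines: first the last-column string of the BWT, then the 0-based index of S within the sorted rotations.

Answer: 014414400010004$50
15

Derivation:
All 18 rotations (rotation i = S[i:]+S[:i]):
  rot[0] = 40400400544011010$
  rot[1] = 0400400544011010$4
  rot[2] = 400400544011010$40
  rot[3] = 00400544011010$404
  rot[4] = 0400544011010$4040
  rot[5] = 400544011010$40400
  rot[6] = 00544011010$404004
  rot[7] = 0544011010$4040040
  rot[8] = 544011010$40400400
  rot[9] = 44011010$404004005
  rot[10] = 4011010$4040040054
  rot[11] = 011010$40400400544
  rot[12] = 11010$404004005440
  rot[13] = 1010$4040040054401
  rot[14] = 010$40400400544011
  rot[15] = 10$404004005440110
  rot[16] = 0$4040040054401101
  rot[17] = $40400400544011010
Sorted (with $ < everything):
  sorted[0] = $40400400544011010  (last char: '0')
  sorted[1] = 0$4040040054401101  (last char: '1')
  sorted[2] = 00400544011010$404  (last char: '4')
  sorted[3] = 00544011010$404004  (last char: '4')
  sorted[4] = 010$40400400544011  (last char: '1')
  sorted[5] = 011010$40400400544  (last char: '4')
  sorted[6] = 0400400544011010$4  (last char: '4')
  sorted[7] = 0400544011010$4040  (last char: '0')
  sorted[8] = 0544011010$4040040  (last char: '0')
  sorted[9] = 10$404004005440110  (last char: '0')
  sorted[10] = 1010$4040040054401  (last char: '1')
  sorted[11] = 11010$404004005440  (last char: '0')
  sorted[12] = 400400544011010$40  (last char: '0')
  sorted[13] = 400544011010$40400  (last char: '0')
  sorted[14] = 4011010$4040040054  (last char: '4')
  sorted[15] = 40400400544011010$  (last char: '$')
  sorted[16] = 44011010$404004005  (last char: '5')
  sorted[17] = 544011010$40400400  (last char: '0')
Last column: 014414400010004$50
Original string S is at sorted index 15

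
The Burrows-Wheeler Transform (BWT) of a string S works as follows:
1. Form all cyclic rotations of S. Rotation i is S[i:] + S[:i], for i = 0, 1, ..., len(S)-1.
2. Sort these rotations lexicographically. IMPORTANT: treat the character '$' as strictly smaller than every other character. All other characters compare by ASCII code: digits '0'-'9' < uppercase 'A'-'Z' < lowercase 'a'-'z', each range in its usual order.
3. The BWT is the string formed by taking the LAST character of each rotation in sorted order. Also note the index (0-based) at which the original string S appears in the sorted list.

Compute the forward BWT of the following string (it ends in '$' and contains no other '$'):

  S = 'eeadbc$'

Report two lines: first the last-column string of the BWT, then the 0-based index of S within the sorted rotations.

All 7 rotations (rotation i = S[i:]+S[:i]):
  rot[0] = eeadbc$
  rot[1] = eadbc$e
  rot[2] = adbc$ee
  rot[3] = dbc$eea
  rot[4] = bc$eead
  rot[5] = c$eeadb
  rot[6] = $eeadbc
Sorted (with $ < everything):
  sorted[0] = $eeadbc  (last char: 'c')
  sorted[1] = adbc$ee  (last char: 'e')
  sorted[2] = bc$eead  (last char: 'd')
  sorted[3] = c$eeadb  (last char: 'b')
  sorted[4] = dbc$eea  (last char: 'a')
  sorted[5] = eadbc$e  (last char: 'e')
  sorted[6] = eeadbc$  (last char: '$')
Last column: cedbae$
Original string S is at sorted index 6

Answer: cedbae$
6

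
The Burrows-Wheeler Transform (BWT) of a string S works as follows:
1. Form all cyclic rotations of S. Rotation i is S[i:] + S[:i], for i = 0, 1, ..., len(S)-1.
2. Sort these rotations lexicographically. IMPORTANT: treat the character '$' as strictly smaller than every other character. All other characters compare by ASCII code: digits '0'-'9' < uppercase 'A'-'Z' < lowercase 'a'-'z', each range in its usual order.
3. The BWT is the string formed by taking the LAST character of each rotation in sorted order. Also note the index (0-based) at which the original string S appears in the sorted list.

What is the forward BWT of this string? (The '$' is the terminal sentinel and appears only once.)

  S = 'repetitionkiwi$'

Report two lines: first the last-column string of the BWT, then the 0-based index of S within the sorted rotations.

Answer: irpwttknoie$iei
11

Derivation:
All 15 rotations (rotation i = S[i:]+S[:i]):
  rot[0] = repetitionkiwi$
  rot[1] = epetitionkiwi$r
  rot[2] = petitionkiwi$re
  rot[3] = etitionkiwi$rep
  rot[4] = titionkiwi$repe
  rot[5] = itionkiwi$repet
  rot[6] = tionkiwi$repeti
  rot[7] = ionkiwi$repetit
  rot[8] = onkiwi$repetiti
  rot[9] = nkiwi$repetitio
  rot[10] = kiwi$repetition
  rot[11] = iwi$repetitionk
  rot[12] = wi$repetitionki
  rot[13] = i$repetitionkiw
  rot[14] = $repetitionkiwi
Sorted (with $ < everything):
  sorted[0] = $repetitionkiwi  (last char: 'i')
  sorted[1] = epetitionkiwi$r  (last char: 'r')
  sorted[2] = etitionkiwi$rep  (last char: 'p')
  sorted[3] = i$repetitionkiw  (last char: 'w')
  sorted[4] = ionkiwi$repetit  (last char: 't')
  sorted[5] = itionkiwi$repet  (last char: 't')
  sorted[6] = iwi$repetitionk  (last char: 'k')
  sorted[7] = kiwi$repetition  (last char: 'n')
  sorted[8] = nkiwi$repetitio  (last char: 'o')
  sorted[9] = onkiwi$repetiti  (last char: 'i')
  sorted[10] = petitionkiwi$re  (last char: 'e')
  sorted[11] = repetitionkiwi$  (last char: '$')
  sorted[12] = tionkiwi$repeti  (last char: 'i')
  sorted[13] = titionkiwi$repe  (last char: 'e')
  sorted[14] = wi$repetitionki  (last char: 'i')
Last column: irpwttknoie$iei
Original string S is at sorted index 11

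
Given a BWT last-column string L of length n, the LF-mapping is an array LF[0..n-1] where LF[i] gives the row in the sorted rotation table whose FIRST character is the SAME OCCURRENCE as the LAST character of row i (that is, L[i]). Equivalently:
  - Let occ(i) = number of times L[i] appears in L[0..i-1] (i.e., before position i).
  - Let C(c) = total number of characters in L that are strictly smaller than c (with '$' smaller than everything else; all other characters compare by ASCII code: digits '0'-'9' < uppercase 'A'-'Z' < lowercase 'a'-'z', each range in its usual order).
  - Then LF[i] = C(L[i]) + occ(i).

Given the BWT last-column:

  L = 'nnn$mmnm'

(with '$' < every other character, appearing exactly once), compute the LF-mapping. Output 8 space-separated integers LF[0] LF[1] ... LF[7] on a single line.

Answer: 4 5 6 0 1 2 7 3

Derivation:
Char counts: '$':1, 'm':3, 'n':4
C (first-col start): C('$')=0, C('m')=1, C('n')=4
L[0]='n': occ=0, LF[0]=C('n')+0=4+0=4
L[1]='n': occ=1, LF[1]=C('n')+1=4+1=5
L[2]='n': occ=2, LF[2]=C('n')+2=4+2=6
L[3]='$': occ=0, LF[3]=C('$')+0=0+0=0
L[4]='m': occ=0, LF[4]=C('m')+0=1+0=1
L[5]='m': occ=1, LF[5]=C('m')+1=1+1=2
L[6]='n': occ=3, LF[6]=C('n')+3=4+3=7
L[7]='m': occ=2, LF[7]=C('m')+2=1+2=3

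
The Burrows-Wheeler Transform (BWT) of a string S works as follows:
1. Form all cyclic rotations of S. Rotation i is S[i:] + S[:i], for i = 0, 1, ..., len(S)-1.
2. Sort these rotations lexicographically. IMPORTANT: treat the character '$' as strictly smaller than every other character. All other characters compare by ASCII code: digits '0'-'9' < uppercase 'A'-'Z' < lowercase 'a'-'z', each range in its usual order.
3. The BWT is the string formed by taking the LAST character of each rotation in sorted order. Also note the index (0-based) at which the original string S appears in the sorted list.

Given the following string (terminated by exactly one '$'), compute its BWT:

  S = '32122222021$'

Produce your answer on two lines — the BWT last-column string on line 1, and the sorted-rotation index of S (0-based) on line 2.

Answer: 12222032221$
11

Derivation:
All 12 rotations (rotation i = S[i:]+S[:i]):
  rot[0] = 32122222021$
  rot[1] = 2122222021$3
  rot[2] = 122222021$32
  rot[3] = 22222021$321
  rot[4] = 2222021$3212
  rot[5] = 222021$32122
  rot[6] = 22021$321222
  rot[7] = 2021$3212222
  rot[8] = 021$32122222
  rot[9] = 21$321222220
  rot[10] = 1$3212222202
  rot[11] = $32122222021
Sorted (with $ < everything):
  sorted[0] = $32122222021  (last char: '1')
  sorted[1] = 021$32122222  (last char: '2')
  sorted[2] = 1$3212222202  (last char: '2')
  sorted[3] = 122222021$32  (last char: '2')
  sorted[4] = 2021$3212222  (last char: '2')
  sorted[5] = 21$321222220  (last char: '0')
  sorted[6] = 2122222021$3  (last char: '3')
  sorted[7] = 22021$321222  (last char: '2')
  sorted[8] = 222021$32122  (last char: '2')
  sorted[9] = 2222021$3212  (last char: '2')
  sorted[10] = 22222021$321  (last char: '1')
  sorted[11] = 32122222021$  (last char: '$')
Last column: 12222032221$
Original string S is at sorted index 11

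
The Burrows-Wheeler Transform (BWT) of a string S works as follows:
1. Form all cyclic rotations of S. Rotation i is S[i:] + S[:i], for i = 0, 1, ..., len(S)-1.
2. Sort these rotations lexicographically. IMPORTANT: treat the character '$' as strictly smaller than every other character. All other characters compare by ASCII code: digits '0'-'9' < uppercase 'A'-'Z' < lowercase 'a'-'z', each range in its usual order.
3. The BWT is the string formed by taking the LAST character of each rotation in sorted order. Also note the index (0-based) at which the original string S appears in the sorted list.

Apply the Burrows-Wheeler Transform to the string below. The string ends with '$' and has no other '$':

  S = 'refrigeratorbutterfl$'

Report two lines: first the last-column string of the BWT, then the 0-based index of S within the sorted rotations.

Answer: lrrrgtreirfteo$eftaub
14

Derivation:
All 21 rotations (rotation i = S[i:]+S[:i]):
  rot[0] = refrigeratorbutterfl$
  rot[1] = efrigeratorbutterfl$r
  rot[2] = frigeratorbutterfl$re
  rot[3] = rigeratorbutterfl$ref
  rot[4] = igeratorbutterfl$refr
  rot[5] = geratorbutterfl$refri
  rot[6] = eratorbutterfl$refrig
  rot[7] = ratorbutterfl$refrige
  rot[8] = atorbutterfl$refriger
  rot[9] = torbutterfl$refrigera
  rot[10] = orbutterfl$refrigerat
  rot[11] = rbutterfl$refrigerato
  rot[12] = butterfl$refrigerator
  rot[13] = utterfl$refrigeratorb
  rot[14] = tterfl$refrigeratorbu
  rot[15] = terfl$refrigeratorbut
  rot[16] = erfl$refrigeratorbutt
  rot[17] = rfl$refrigeratorbutte
  rot[18] = fl$refrigeratorbutter
  rot[19] = l$refrigeratorbutterf
  rot[20] = $refrigeratorbutterfl
Sorted (with $ < everything):
  sorted[0] = $refrigeratorbutterfl  (last char: 'l')
  sorted[1] = atorbutterfl$refriger  (last char: 'r')
  sorted[2] = butterfl$refrigerator  (last char: 'r')
  sorted[3] = efrigeratorbutterfl$r  (last char: 'r')
  sorted[4] = eratorbutterfl$refrig  (last char: 'g')
  sorted[5] = erfl$refrigeratorbutt  (last char: 't')
  sorted[6] = fl$refrigeratorbutter  (last char: 'r')
  sorted[7] = frigeratorbutterfl$re  (last char: 'e')
  sorted[8] = geratorbutterfl$refri  (last char: 'i')
  sorted[9] = igeratorbutterfl$refr  (last char: 'r')
  sorted[10] = l$refrigeratorbutterf  (last char: 'f')
  sorted[11] = orbutterfl$refrigerat  (last char: 't')
  sorted[12] = ratorbutterfl$refrige  (last char: 'e')
  sorted[13] = rbutterfl$refrigerato  (last char: 'o')
  sorted[14] = refrigeratorbutterfl$  (last char: '$')
  sorted[15] = rfl$refrigeratorbutte  (last char: 'e')
  sorted[16] = rigeratorbutterfl$ref  (last char: 'f')
  sorted[17] = terfl$refrigeratorbut  (last char: 't')
  sorted[18] = torbutterfl$refrigera  (last char: 'a')
  sorted[19] = tterfl$refrigeratorbu  (last char: 'u')
  sorted[20] = utterfl$refrigeratorb  (last char: 'b')
Last column: lrrrgtreirfteo$eftaub
Original string S is at sorted index 14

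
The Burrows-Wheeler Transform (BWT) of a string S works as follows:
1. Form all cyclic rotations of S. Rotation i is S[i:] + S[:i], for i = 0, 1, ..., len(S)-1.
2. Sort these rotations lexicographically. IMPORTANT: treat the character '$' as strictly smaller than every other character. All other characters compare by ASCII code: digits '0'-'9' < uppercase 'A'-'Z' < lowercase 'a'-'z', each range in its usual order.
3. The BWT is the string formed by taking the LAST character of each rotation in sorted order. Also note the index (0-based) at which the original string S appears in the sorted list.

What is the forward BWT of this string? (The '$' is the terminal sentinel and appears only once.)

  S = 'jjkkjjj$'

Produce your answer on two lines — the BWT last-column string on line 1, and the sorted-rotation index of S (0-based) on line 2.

All 8 rotations (rotation i = S[i:]+S[:i]):
  rot[0] = jjkkjjj$
  rot[1] = jkkjjj$j
  rot[2] = kkjjj$jj
  rot[3] = kjjj$jjk
  rot[4] = jjj$jjkk
  rot[5] = jj$jjkkj
  rot[6] = j$jjkkjj
  rot[7] = $jjkkjjj
Sorted (with $ < everything):
  sorted[0] = $jjkkjjj  (last char: 'j')
  sorted[1] = j$jjkkjj  (last char: 'j')
  sorted[2] = jj$jjkkj  (last char: 'j')
  sorted[3] = jjj$jjkk  (last char: 'k')
  sorted[4] = jjkkjjj$  (last char: '$')
  sorted[5] = jkkjjj$j  (last char: 'j')
  sorted[6] = kjjj$jjk  (last char: 'k')
  sorted[7] = kkjjj$jj  (last char: 'j')
Last column: jjjk$jkj
Original string S is at sorted index 4

Answer: jjjk$jkj
4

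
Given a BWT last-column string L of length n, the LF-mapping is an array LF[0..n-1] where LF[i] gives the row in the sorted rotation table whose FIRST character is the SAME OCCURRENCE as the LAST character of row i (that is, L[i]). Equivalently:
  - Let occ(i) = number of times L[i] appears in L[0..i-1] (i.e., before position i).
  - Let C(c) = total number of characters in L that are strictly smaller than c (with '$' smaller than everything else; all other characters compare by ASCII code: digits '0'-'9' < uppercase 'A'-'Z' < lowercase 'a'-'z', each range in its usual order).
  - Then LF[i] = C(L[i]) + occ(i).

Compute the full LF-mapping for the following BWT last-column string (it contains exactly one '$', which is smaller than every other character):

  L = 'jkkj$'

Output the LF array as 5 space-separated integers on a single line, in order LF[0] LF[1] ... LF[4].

Char counts: '$':1, 'j':2, 'k':2
C (first-col start): C('$')=0, C('j')=1, C('k')=3
L[0]='j': occ=0, LF[0]=C('j')+0=1+0=1
L[1]='k': occ=0, LF[1]=C('k')+0=3+0=3
L[2]='k': occ=1, LF[2]=C('k')+1=3+1=4
L[3]='j': occ=1, LF[3]=C('j')+1=1+1=2
L[4]='$': occ=0, LF[4]=C('$')+0=0+0=0

Answer: 1 3 4 2 0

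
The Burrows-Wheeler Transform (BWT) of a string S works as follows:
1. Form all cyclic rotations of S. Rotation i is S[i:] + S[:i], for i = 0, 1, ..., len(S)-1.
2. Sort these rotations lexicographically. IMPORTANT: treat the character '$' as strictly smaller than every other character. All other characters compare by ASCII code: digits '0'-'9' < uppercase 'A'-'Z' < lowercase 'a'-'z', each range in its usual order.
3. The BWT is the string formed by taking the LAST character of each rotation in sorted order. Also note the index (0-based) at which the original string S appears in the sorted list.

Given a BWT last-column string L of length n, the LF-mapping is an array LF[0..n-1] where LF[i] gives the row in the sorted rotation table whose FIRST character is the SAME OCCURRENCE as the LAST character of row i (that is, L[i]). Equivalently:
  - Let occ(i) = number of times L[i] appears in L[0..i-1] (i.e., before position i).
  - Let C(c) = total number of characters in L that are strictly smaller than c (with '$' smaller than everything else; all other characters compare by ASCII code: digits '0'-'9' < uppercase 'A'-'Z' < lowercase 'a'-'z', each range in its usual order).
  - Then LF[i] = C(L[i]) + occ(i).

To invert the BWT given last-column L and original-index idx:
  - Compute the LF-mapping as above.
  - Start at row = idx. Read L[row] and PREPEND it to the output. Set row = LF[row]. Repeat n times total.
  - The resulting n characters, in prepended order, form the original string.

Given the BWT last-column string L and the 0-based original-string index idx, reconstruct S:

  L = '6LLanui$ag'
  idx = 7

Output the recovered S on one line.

LF mapping: 1 2 3 4 8 9 7 0 5 6
Walk LF starting at row 7, prepending L[row]:
  step 1: row=7, L[7]='$', prepend. Next row=LF[7]=0
  step 2: row=0, L[0]='6', prepend. Next row=LF[0]=1
  step 3: row=1, L[1]='L', prepend. Next row=LF[1]=2
  step 4: row=2, L[2]='L', prepend. Next row=LF[2]=3
  step 5: row=3, L[3]='a', prepend. Next row=LF[3]=4
  step 6: row=4, L[4]='n', prepend. Next row=LF[4]=8
  step 7: row=8, L[8]='a', prepend. Next row=LF[8]=5
  step 8: row=5, L[5]='u', prepend. Next row=LF[5]=9
  step 9: row=9, L[9]='g', prepend. Next row=LF[9]=6
  step 10: row=6, L[6]='i', prepend. Next row=LF[6]=7
Reversed output: iguanaLL6$

Answer: iguanaLL6$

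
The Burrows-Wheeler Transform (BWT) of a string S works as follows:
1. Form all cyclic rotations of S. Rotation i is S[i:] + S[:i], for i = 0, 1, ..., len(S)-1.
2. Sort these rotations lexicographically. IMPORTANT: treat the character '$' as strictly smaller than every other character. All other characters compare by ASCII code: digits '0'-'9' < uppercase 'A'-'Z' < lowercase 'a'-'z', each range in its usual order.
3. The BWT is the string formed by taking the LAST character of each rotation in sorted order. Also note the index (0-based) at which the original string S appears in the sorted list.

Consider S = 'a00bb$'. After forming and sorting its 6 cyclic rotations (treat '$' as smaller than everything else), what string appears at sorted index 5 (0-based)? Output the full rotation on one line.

Answer: bb$a00

Derivation:
All 6 rotations (rotation i = S[i:]+S[:i]):
  rot[0] = a00bb$
  rot[1] = 00bb$a
  rot[2] = 0bb$a0
  rot[3] = bb$a00
  rot[4] = b$a00b
  rot[5] = $a00bb
Sorted (with $ < everything):
  sorted[0] = $a00bb
  sorted[1] = 00bb$a
  sorted[2] = 0bb$a0
  sorted[3] = a00bb$
  sorted[4] = b$a00b
  sorted[5] = bb$a00
sorted[5] = bb$a00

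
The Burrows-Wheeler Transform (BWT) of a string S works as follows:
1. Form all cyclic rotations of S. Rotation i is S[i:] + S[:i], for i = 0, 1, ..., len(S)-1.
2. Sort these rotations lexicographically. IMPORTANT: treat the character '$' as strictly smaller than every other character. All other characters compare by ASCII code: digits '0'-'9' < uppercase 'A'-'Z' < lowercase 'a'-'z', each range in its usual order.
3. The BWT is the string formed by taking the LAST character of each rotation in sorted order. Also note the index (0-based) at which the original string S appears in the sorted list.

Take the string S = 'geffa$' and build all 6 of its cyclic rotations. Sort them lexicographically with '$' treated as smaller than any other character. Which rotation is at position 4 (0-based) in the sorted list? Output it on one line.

All 6 rotations (rotation i = S[i:]+S[:i]):
  rot[0] = geffa$
  rot[1] = effa$g
  rot[2] = ffa$ge
  rot[3] = fa$gef
  rot[4] = a$geff
  rot[5] = $geffa
Sorted (with $ < everything):
  sorted[0] = $geffa
  sorted[1] = a$geff
  sorted[2] = effa$g
  sorted[3] = fa$gef
  sorted[4] = ffa$ge
  sorted[5] = geffa$
sorted[4] = ffa$ge

Answer: ffa$ge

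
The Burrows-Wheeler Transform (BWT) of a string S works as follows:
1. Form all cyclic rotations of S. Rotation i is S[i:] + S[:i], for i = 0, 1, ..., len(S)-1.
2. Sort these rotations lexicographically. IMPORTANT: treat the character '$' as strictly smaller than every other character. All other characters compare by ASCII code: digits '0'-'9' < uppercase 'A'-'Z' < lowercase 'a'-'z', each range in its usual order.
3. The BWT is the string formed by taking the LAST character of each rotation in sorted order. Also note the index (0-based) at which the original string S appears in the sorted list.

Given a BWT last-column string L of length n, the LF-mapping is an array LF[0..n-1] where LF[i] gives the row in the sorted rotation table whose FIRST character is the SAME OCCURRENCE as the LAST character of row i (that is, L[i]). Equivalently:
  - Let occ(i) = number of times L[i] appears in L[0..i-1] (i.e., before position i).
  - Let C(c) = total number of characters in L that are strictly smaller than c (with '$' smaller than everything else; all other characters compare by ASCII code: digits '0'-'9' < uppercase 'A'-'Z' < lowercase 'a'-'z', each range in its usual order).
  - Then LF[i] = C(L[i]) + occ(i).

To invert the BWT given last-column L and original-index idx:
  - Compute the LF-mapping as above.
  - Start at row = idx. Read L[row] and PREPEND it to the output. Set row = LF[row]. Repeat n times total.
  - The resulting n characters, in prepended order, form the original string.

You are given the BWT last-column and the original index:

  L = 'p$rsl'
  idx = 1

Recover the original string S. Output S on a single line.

LF mapping: 2 0 3 4 1
Walk LF starting at row 1, prepending L[row]:
  step 1: row=1, L[1]='$', prepend. Next row=LF[1]=0
  step 2: row=0, L[0]='p', prepend. Next row=LF[0]=2
  step 3: row=2, L[2]='r', prepend. Next row=LF[2]=3
  step 4: row=3, L[3]='s', prepend. Next row=LF[3]=4
  step 5: row=4, L[4]='l', prepend. Next row=LF[4]=1
Reversed output: lsrp$

Answer: lsrp$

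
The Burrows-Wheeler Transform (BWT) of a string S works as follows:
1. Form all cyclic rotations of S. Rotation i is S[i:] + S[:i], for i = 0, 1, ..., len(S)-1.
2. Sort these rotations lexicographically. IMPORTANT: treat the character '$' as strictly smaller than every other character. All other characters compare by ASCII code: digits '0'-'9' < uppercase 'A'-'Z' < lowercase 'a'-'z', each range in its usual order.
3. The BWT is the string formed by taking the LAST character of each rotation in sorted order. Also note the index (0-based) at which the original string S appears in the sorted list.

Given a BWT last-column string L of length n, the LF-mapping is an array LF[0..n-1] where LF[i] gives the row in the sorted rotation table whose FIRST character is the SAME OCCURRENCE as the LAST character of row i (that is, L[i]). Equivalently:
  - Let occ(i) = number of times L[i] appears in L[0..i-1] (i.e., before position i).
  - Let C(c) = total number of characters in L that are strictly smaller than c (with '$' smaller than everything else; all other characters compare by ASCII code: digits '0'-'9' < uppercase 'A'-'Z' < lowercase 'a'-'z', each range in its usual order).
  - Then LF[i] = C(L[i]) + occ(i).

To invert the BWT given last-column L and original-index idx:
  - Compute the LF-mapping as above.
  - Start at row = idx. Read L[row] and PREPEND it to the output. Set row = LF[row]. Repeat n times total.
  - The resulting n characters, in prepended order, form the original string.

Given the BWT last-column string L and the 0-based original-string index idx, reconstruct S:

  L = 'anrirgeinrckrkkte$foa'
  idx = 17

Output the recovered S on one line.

LF mapping: 1 13 16 8 17 7 4 9 14 18 3 10 19 11 12 20 5 0 6 15 2
Walk LF starting at row 17, prepending L[row]:
  step 1: row=17, L[17]='$', prepend. Next row=LF[17]=0
  step 2: row=0, L[0]='a', prepend. Next row=LF[0]=1
  step 3: row=1, L[1]='n', prepend. Next row=LF[1]=13
  step 4: row=13, L[13]='k', prepend. Next row=LF[13]=11
  step 5: row=11, L[11]='k', prepend. Next row=LF[11]=10
  step 6: row=10, L[10]='c', prepend. Next row=LF[10]=3
  step 7: row=3, L[3]='i', prepend. Next row=LF[3]=8
  step 8: row=8, L[8]='n', prepend. Next row=LF[8]=14
  step 9: row=14, L[14]='k', prepend. Next row=LF[14]=12
  step 10: row=12, L[12]='r', prepend. Next row=LF[12]=19
  step 11: row=19, L[19]='o', prepend. Next row=LF[19]=15
  step 12: row=15, L[15]='t', prepend. Next row=LF[15]=20
  step 13: row=20, L[20]='a', prepend. Next row=LF[20]=2
  step 14: row=2, L[2]='r', prepend. Next row=LF[2]=16
  step 15: row=16, L[16]='e', prepend. Next row=LF[16]=5
  step 16: row=5, L[5]='g', prepend. Next row=LF[5]=7
  step 17: row=7, L[7]='i', prepend. Next row=LF[7]=9
  step 18: row=9, L[9]='r', prepend. Next row=LF[9]=18
  step 19: row=18, L[18]='f', prepend. Next row=LF[18]=6
  step 20: row=6, L[6]='e', prepend. Next row=LF[6]=4
  step 21: row=4, L[4]='r', prepend. Next row=LF[4]=17
Reversed output: refrigeratorknickkna$

Answer: refrigeratorknickkna$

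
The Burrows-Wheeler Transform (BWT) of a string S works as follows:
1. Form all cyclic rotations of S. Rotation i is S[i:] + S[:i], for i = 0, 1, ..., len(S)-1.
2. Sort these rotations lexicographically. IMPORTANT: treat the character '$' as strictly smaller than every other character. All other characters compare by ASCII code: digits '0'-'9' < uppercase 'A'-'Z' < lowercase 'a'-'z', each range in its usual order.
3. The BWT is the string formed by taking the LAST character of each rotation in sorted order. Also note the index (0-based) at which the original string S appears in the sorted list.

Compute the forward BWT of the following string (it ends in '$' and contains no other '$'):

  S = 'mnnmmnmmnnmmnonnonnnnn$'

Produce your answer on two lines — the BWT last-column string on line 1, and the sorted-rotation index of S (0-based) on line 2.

Answer: nnnnm$mmnnmnnmmnnoonmnn
5

Derivation:
All 23 rotations (rotation i = S[i:]+S[:i]):
  rot[0] = mnnmmnmmnnmmnonnonnnnn$
  rot[1] = nnmmnmmnnmmnonnonnnnn$m
  rot[2] = nmmnmmnnmmnonnonnnnn$mn
  rot[3] = mmnmmnnmmnonnonnnnn$mnn
  rot[4] = mnmmnnmmnonnonnnnn$mnnm
  rot[5] = nmmnnmmnonnonnnnn$mnnmm
  rot[6] = mmnnmmnonnonnnnn$mnnmmn
  rot[7] = mnnmmnonnonnnnn$mnnmmnm
  rot[8] = nnmmnonnonnnnn$mnnmmnmm
  rot[9] = nmmnonnonnnnn$mnnmmnmmn
  rot[10] = mmnonnonnnnn$mnnmmnmmnn
  rot[11] = mnonnonnnnn$mnnmmnmmnnm
  rot[12] = nonnonnnnn$mnnmmnmmnnmm
  rot[13] = onnonnnnn$mnnmmnmmnnmmn
  rot[14] = nnonnnnn$mnnmmnmmnnmmno
  rot[15] = nonnnnn$mnnmmnmmnnmmnon
  rot[16] = onnnnn$mnnmmnmmnnmmnonn
  rot[17] = nnnnn$mnnmmnmmnnmmnonno
  rot[18] = nnnn$mnnmmnmmnnmmnonnon
  rot[19] = nnn$mnnmmnmmnnmmnonnonn
  rot[20] = nn$mnnmmnmmnnmmnonnonnn
  rot[21] = n$mnnmmnmmnnmmnonnonnnn
  rot[22] = $mnnmmnmmnnmmnonnonnnnn
Sorted (with $ < everything):
  sorted[0] = $mnnmmnmmnnmmnonnonnnnn  (last char: 'n')
  sorted[1] = mmnmmnnmmnonnonnnnn$mnn  (last char: 'n')
  sorted[2] = mmnnmmnonnonnnnn$mnnmmn  (last char: 'n')
  sorted[3] = mmnonnonnnnn$mnnmmnmmnn  (last char: 'n')
  sorted[4] = mnmmnnmmnonnonnnnn$mnnm  (last char: 'm')
  sorted[5] = mnnmmnmmnnmmnonnonnnnn$  (last char: '$')
  sorted[6] = mnnmmnonnonnnnn$mnnmmnm  (last char: 'm')
  sorted[7] = mnonnonnnnn$mnnmmnmmnnm  (last char: 'm')
  sorted[8] = n$mnnmmnmmnnmmnonnonnnn  (last char: 'n')
  sorted[9] = nmmnmmnnmmnonnonnnnn$mn  (last char: 'n')
  sorted[10] = nmmnnmmnonnonnnnn$mnnmm  (last char: 'm')
  sorted[11] = nmmnonnonnnnn$mnnmmnmmn  (last char: 'n')
  sorted[12] = nn$mnnmmnmmnnmmnonnonnn  (last char: 'n')
  sorted[13] = nnmmnmmnnmmnonnonnnnn$m  (last char: 'm')
  sorted[14] = nnmmnonnonnnnn$mnnmmnmm  (last char: 'm')
  sorted[15] = nnn$mnnmmnmmnnmmnonnonn  (last char: 'n')
  sorted[16] = nnnn$mnnmmnmmnnmmnonnon  (last char: 'n')
  sorted[17] = nnnnn$mnnmmnmmnnmmnonno  (last char: 'o')
  sorted[18] = nnonnnnn$mnnmmnmmnnmmno  (last char: 'o')
  sorted[19] = nonnnnn$mnnmmnmmnnmmnon  (last char: 'n')
  sorted[20] = nonnonnnnn$mnnmmnmmnnmm  (last char: 'm')
  sorted[21] = onnnnn$mnnmmnmmnnmmnonn  (last char: 'n')
  sorted[22] = onnonnnnn$mnnmmnmmnnmmn  (last char: 'n')
Last column: nnnnm$mmnnmnnmmnnoonmnn
Original string S is at sorted index 5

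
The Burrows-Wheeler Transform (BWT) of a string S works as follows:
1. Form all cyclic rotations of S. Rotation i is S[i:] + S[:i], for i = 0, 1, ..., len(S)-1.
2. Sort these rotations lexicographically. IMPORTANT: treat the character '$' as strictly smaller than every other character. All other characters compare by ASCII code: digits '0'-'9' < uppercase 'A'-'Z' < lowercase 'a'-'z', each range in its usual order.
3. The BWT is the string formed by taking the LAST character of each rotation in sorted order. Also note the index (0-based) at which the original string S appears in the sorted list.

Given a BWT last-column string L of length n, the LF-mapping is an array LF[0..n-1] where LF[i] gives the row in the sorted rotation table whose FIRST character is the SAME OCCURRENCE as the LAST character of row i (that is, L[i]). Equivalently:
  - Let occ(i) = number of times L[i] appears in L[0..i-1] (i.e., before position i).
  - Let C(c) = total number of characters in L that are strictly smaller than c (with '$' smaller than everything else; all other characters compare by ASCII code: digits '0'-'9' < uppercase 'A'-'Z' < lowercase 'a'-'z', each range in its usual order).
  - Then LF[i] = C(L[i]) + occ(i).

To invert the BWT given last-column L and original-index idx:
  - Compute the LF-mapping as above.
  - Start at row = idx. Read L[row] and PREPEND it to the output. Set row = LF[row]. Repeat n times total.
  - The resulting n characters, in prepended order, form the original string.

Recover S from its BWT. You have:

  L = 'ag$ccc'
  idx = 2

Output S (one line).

Answer: cccga$

Derivation:
LF mapping: 1 5 0 2 3 4
Walk LF starting at row 2, prepending L[row]:
  step 1: row=2, L[2]='$', prepend. Next row=LF[2]=0
  step 2: row=0, L[0]='a', prepend. Next row=LF[0]=1
  step 3: row=1, L[1]='g', prepend. Next row=LF[1]=5
  step 4: row=5, L[5]='c', prepend. Next row=LF[5]=4
  step 5: row=4, L[4]='c', prepend. Next row=LF[4]=3
  step 6: row=3, L[3]='c', prepend. Next row=LF[3]=2
Reversed output: cccga$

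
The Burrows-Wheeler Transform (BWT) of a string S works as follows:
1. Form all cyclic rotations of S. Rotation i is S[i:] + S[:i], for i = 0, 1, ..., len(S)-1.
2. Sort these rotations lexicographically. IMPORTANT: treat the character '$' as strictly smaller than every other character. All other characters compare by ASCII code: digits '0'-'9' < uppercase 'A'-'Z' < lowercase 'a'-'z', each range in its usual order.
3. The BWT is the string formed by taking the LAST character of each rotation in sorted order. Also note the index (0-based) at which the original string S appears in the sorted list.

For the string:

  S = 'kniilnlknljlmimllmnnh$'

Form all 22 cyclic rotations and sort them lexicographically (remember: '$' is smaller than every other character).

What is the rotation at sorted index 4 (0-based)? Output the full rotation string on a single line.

All 22 rotations (rotation i = S[i:]+S[:i]):
  rot[0] = kniilnlknljlmimllmnnh$
  rot[1] = niilnlknljlmimllmnnh$k
  rot[2] = iilnlknljlmimllmnnh$kn
  rot[3] = ilnlknljlmimllmnnh$kni
  rot[4] = lnlknljlmimllmnnh$knii
  rot[5] = nlknljlmimllmnnh$kniil
  rot[6] = lknljlmimllmnnh$kniiln
  rot[7] = knljlmimllmnnh$kniilnl
  rot[8] = nljlmimllmnnh$kniilnlk
  rot[9] = ljlmimllmnnh$kniilnlkn
  rot[10] = jlmimllmnnh$kniilnlknl
  rot[11] = lmimllmnnh$kniilnlknlj
  rot[12] = mimllmnnh$kniilnlknljl
  rot[13] = imllmnnh$kniilnlknljlm
  rot[14] = mllmnnh$kniilnlknljlmi
  rot[15] = llmnnh$kniilnlknljlmim
  rot[16] = lmnnh$kniilnlknljlmiml
  rot[17] = mnnh$kniilnlknljlmimll
  rot[18] = nnh$kniilnlknljlmimllm
  rot[19] = nh$kniilnlknljlmimllmn
  rot[20] = h$kniilnlknljlmimllmnn
  rot[21] = $kniilnlknljlmimllmnnh
Sorted (with $ < everything):
  sorted[0] = $kniilnlknljlmimllmnnh
  sorted[1] = h$kniilnlknljlmimllmnn
  sorted[2] = iilnlknljlmimllmnnh$kn
  sorted[3] = ilnlknljlmimllmnnh$kni
  sorted[4] = imllmnnh$kniilnlknljlm
  sorted[5] = jlmimllmnnh$kniilnlknl
  sorted[6] = kniilnlknljlmimllmnnh$
  sorted[7] = knljlmimllmnnh$kniilnl
  sorted[8] = ljlmimllmnnh$kniilnlkn
  sorted[9] = lknljlmimllmnnh$kniiln
  sorted[10] = llmnnh$kniilnlknljlmim
  sorted[11] = lmimllmnnh$kniilnlknlj
  sorted[12] = lmnnh$kniilnlknljlmiml
  sorted[13] = lnlknljlmimllmnnh$knii
  sorted[14] = mimllmnnh$kniilnlknljl
  sorted[15] = mllmnnh$kniilnlknljlmi
  sorted[16] = mnnh$kniilnlknljlmimll
  sorted[17] = nh$kniilnlknljlmimllmn
  sorted[18] = niilnlknljlmimllmnnh$k
  sorted[19] = nljlmimllmnnh$kniilnlk
  sorted[20] = nlknljlmimllmnnh$kniil
  sorted[21] = nnh$kniilnlknljlmimllm
sorted[4] = imllmnnh$kniilnlknljlm

Answer: imllmnnh$kniilnlknljlm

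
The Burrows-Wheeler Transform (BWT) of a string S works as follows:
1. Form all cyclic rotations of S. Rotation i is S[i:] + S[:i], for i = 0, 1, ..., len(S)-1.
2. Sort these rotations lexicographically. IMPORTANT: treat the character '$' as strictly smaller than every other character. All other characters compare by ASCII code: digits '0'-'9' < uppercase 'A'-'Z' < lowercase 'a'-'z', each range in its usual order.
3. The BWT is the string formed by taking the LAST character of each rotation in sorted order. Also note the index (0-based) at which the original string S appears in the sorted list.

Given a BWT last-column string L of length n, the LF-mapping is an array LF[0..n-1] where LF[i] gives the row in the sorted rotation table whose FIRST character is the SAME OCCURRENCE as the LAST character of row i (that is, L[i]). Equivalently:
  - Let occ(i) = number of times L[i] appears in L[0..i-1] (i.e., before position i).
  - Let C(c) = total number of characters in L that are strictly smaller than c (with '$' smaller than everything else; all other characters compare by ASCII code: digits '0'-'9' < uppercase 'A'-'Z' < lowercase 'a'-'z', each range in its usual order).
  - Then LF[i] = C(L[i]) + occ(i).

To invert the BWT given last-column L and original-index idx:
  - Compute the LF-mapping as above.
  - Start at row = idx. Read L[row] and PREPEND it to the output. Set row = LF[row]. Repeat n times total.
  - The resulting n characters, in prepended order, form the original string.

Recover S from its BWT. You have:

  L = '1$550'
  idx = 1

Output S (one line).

LF mapping: 2 0 3 4 1
Walk LF starting at row 1, prepending L[row]:
  step 1: row=1, L[1]='$', prepend. Next row=LF[1]=0
  step 2: row=0, L[0]='1', prepend. Next row=LF[0]=2
  step 3: row=2, L[2]='5', prepend. Next row=LF[2]=3
  step 4: row=3, L[3]='5', prepend. Next row=LF[3]=4
  step 5: row=4, L[4]='0', prepend. Next row=LF[4]=1
Reversed output: 0551$

Answer: 0551$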